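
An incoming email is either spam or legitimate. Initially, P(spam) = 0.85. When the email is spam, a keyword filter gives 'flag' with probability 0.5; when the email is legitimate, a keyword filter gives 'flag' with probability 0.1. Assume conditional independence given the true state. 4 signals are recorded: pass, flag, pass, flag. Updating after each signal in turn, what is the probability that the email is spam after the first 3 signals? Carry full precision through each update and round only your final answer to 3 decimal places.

Apply Bayes' rule sequentially, carrying P(spam) forward.
After 'pass': P(spam) = 0.5·0.8500 / (0.5·0.8500 + 0.9·0.1500) ≈ 0.7589
After 'flag': P(spam) = 0.5·0.7589 / (0.5·0.7589 + 0.1·0.2411) ≈ 0.9403
After 'pass': P(spam) = 0.5·0.9403 / (0.5·0.9403 + 0.9·0.0597) ≈ 0.8974

0.897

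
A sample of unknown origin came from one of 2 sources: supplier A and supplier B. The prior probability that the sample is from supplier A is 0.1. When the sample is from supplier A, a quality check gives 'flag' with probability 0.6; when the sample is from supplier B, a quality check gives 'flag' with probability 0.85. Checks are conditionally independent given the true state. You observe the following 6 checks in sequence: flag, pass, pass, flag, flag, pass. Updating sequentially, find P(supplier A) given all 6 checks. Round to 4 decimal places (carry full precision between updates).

0.4256

After 'flag': P(supplier A) = 0.6·0.1000 / (0.6·0.1000 + 0.85·0.9000) ≈ 0.0727
After 'pass': P(supplier A) = 0.4·0.0727 / (0.4·0.0727 + 0.15·0.9273) ≈ 0.1730
After 'pass': P(supplier A) = 0.4·0.1730 / (0.4·0.1730 + 0.15·0.8270) ≈ 0.3580
After 'flag': P(supplier A) = 0.6·0.3580 / (0.6·0.3580 + 0.85·0.6420) ≈ 0.2825
After 'flag': P(supplier A) = 0.6·0.2825 / (0.6·0.2825 + 0.85·0.7175) ≈ 0.2175
After 'pass': P(supplier A) = 0.4·0.2175 / (0.4·0.2175 + 0.15·0.7825) ≈ 0.4256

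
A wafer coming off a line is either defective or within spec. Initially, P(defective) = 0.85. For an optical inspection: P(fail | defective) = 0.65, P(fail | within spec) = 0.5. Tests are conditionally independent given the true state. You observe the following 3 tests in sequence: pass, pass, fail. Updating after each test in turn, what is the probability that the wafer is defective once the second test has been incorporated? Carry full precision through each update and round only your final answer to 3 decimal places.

0.735

Apply Bayes' rule sequentially, carrying P(defective) forward.
After 'pass': P(defective) = 0.35·0.8500 / (0.35·0.8500 + 0.5·0.1500) ≈ 0.7987
After 'pass': P(defective) = 0.35·0.7987 / (0.35·0.7987 + 0.5·0.2013) ≈ 0.7352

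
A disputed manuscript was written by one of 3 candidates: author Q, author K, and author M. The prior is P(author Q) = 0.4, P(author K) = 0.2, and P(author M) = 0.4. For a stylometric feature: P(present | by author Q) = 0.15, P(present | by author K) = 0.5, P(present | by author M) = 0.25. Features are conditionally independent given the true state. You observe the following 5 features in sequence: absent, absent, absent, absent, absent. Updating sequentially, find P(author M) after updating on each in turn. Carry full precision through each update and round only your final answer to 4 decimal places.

0.3406

Each posterior becomes the prior for the next update.
After 'absent': normaliser = 0.85·0.4000 + 0.5·0.2000 + 0.75·0.4000; P(author Q) ≈ 0.4595, P(author K) ≈ 0.1351, P(author M) ≈ 0.4054
After 'absent': normaliser = 0.85·0.4595 + 0.5·0.1351 + 0.75·0.4054; P(author Q) ≈ 0.5124, P(author K) ≈ 0.0887, P(author M) ≈ 0.3989
After 'absent': normaliser = 0.85·0.5124 + 0.5·0.0887 + 0.75·0.3989; P(author Q) ≈ 0.5591, P(author K) ≈ 0.0569, P(author M) ≈ 0.3840
After 'absent': normaliser = 0.85·0.5591 + 0.5·0.0569 + 0.75·0.3840; P(author Q) ≈ 0.6002, P(author K) ≈ 0.0359, P(author M) ≈ 0.3638
After 'absent': normaliser = 0.85·0.6002 + 0.5·0.0359 + 0.75·0.3638; P(author Q) ≈ 0.6369, P(author K) ≈ 0.0224, P(author M) ≈ 0.3406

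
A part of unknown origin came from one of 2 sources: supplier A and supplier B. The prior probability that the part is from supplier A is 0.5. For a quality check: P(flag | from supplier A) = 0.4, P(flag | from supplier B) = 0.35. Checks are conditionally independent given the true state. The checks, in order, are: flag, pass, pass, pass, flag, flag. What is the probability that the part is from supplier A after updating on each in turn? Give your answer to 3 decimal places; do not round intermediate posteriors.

After 'flag': P(supplier A) = 0.4·0.5000 / (0.4·0.5000 + 0.35·0.5000) ≈ 0.5333
After 'pass': P(supplier A) = 0.6·0.5333 / (0.6·0.5333 + 0.65·0.4667) ≈ 0.5134
After 'pass': P(supplier A) = 0.6·0.5134 / (0.6·0.5134 + 0.65·0.4866) ≈ 0.4934
After 'pass': P(supplier A) = 0.6·0.4934 / (0.6·0.4934 + 0.65·0.5066) ≈ 0.4734
After 'flag': P(supplier A) = 0.4·0.4734 / (0.4·0.4734 + 0.35·0.5266) ≈ 0.5067
After 'flag': P(supplier A) = 0.4·0.5067 / (0.4·0.5067 + 0.35·0.4933) ≈ 0.5400

0.540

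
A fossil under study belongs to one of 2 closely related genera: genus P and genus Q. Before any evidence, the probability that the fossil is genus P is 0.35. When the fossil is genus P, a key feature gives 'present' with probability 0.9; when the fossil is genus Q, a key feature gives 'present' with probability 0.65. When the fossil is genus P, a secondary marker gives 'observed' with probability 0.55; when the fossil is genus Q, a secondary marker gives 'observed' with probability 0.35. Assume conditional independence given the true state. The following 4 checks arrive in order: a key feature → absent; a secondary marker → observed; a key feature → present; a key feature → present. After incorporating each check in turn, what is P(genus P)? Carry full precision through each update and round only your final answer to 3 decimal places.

0.317

After a key feature='absent': P(genus P) = 0.1·0.3500 / (0.1·0.3500 + 0.35·0.6500) ≈ 0.1333
After a secondary marker='observed': P(genus P) = 0.55·0.1333 / (0.55·0.1333 + 0.35·0.8667) ≈ 0.1947
After a key feature='present': P(genus P) = 0.9·0.1947 / (0.9·0.1947 + 0.65·0.8053) ≈ 0.2508
After a key feature='present': P(genus P) = 0.9·0.2508 / (0.9·0.2508 + 0.65·0.7492) ≈ 0.3167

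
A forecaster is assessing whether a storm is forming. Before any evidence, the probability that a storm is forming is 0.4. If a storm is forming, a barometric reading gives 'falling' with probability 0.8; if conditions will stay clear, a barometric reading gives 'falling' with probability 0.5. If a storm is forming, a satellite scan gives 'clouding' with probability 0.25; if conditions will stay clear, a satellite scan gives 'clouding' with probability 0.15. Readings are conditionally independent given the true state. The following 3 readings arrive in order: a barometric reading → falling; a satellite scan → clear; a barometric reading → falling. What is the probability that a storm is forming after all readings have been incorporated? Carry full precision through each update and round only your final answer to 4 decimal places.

After a barometric reading='falling': P(storm) = 0.8·0.4000 / (0.8·0.4000 + 0.5·0.6000) ≈ 0.5161
After a satellite scan='clear': P(storm) = 0.75·0.5161 / (0.75·0.5161 + 0.85·0.4839) ≈ 0.4848
After a barometric reading='falling': P(storm) = 0.8·0.4848 / (0.8·0.4848 + 0.5·0.5152) ≈ 0.6009

0.6009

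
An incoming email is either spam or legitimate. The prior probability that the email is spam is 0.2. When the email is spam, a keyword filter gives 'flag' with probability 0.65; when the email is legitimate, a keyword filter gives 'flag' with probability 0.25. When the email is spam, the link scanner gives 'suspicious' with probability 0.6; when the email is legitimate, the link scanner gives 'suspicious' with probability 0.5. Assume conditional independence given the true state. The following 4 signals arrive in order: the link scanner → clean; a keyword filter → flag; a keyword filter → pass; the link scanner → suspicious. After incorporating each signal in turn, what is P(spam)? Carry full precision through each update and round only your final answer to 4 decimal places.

Each posterior becomes the prior for the next update.
After the link scanner='clean': P(spam) = 0.4·0.2000 / (0.4·0.2000 + 0.5·0.8000) ≈ 0.1667
After a keyword filter='flag': P(spam) = 0.65·0.1667 / (0.65·0.1667 + 0.25·0.8333) ≈ 0.3421
After a keyword filter='pass': P(spam) = 0.35·0.3421 / (0.35·0.3421 + 0.75·0.6579) ≈ 0.1953
After the link scanner='suspicious': P(spam) = 0.6·0.1953 / (0.6·0.1953 + 0.5·0.8047) ≈ 0.2255

0.2255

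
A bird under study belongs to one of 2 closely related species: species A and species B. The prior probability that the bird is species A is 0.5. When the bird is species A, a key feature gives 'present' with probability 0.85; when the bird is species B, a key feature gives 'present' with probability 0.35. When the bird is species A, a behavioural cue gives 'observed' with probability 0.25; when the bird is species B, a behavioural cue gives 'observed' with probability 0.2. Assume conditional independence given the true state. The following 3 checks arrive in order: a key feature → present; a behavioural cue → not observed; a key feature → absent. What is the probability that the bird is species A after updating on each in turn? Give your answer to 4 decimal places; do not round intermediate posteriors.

0.3444

Apply Bayes' rule sequentially, carrying P(species A) forward.
After a key feature='present': P(species A) = 0.85·0.5000 / (0.85·0.5000 + 0.35·0.5000) ≈ 0.7083
After a behavioural cue='not observed': P(species A) = 0.75·0.7083 / (0.75·0.7083 + 0.8·0.2917) ≈ 0.6948
After a key feature='absent': P(species A) = 0.15·0.6948 / (0.15·0.6948 + 0.65·0.3052) ≈ 0.3444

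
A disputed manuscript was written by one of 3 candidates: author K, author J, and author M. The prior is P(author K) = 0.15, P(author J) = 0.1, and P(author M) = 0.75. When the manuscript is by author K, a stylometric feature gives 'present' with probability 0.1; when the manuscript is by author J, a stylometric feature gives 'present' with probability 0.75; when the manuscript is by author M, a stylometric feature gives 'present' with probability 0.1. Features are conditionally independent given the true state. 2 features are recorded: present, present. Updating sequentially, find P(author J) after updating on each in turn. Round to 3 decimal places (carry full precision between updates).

After 'present': normaliser = 0.1·0.1500 + 0.75·0.1000 + 0.1·0.7500; P(author K) ≈ 0.0909, P(author J) ≈ 0.4545, P(author M) ≈ 0.4545
After 'present': normaliser = 0.1·0.0909 + 0.75·0.4545 + 0.1·0.4545; P(author K) ≈ 0.0230, P(author J) ≈ 0.8621, P(author M) ≈ 0.1149

0.862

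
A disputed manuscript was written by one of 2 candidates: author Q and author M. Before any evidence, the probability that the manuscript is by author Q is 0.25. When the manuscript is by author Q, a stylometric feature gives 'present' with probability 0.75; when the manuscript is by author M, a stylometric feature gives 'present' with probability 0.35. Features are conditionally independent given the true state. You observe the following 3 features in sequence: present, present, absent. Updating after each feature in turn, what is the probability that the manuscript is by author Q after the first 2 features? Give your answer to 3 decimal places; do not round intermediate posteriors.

0.605

Each posterior becomes the prior for the next update.
After 'present': P(author Q) = 0.75·0.2500 / (0.75·0.2500 + 0.35·0.7500) ≈ 0.4167
After 'present': P(author Q) = 0.75·0.4167 / (0.75·0.4167 + 0.35·0.5833) ≈ 0.6048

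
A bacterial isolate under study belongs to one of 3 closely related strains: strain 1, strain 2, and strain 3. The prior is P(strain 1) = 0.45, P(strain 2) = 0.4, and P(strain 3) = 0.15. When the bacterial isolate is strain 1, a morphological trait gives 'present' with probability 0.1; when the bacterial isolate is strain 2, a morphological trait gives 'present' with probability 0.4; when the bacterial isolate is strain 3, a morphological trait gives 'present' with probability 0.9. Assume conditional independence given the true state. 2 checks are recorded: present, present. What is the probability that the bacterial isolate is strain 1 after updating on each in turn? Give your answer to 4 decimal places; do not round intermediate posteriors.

0.0237

After 'present': normaliser = 0.1·0.4500 + 0.4·0.4000 + 0.9·0.1500; P(strain 1) ≈ 0.1324, P(strain 2) ≈ 0.4706, P(strain 3) ≈ 0.3971
After 'present': normaliser = 0.1·0.1324 + 0.4·0.4706 + 0.9·0.3971; P(strain 1) ≈ 0.0237, P(strain 2) ≈ 0.3368, P(strain 3) ≈ 0.6395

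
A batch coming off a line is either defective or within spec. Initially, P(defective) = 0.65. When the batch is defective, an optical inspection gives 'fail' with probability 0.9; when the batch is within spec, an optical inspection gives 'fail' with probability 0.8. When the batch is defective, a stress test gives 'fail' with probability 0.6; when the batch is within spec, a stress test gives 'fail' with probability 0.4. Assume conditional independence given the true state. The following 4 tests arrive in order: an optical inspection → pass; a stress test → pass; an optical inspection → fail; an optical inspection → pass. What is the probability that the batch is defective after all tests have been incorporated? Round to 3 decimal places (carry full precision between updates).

After an optical inspection='pass': P(defective) = 0.1·0.6500 / (0.1·0.6500 + 0.2·0.3500) ≈ 0.4815
After a stress test='pass': P(defective) = 0.4·0.4815 / (0.4·0.4815 + 0.6·0.5185) ≈ 0.3824
After an optical inspection='fail': P(defective) = 0.9·0.3824 / (0.9·0.3824 + 0.8·0.6176) ≈ 0.4105
After an optical inspection='pass': P(defective) = 0.1·0.4105 / (0.1·0.4105 + 0.2·0.5895) ≈ 0.2583

0.258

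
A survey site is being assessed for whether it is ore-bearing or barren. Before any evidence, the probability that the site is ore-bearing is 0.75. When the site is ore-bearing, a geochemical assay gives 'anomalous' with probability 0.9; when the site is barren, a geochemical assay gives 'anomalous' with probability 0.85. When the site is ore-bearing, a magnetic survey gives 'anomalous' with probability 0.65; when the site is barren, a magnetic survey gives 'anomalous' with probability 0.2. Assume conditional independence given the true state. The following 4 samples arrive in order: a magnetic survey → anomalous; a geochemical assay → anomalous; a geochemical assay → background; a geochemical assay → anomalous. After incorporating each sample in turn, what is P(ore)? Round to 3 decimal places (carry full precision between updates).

After a magnetic survey='anomalous': P(ore) = 0.65·0.7500 / (0.65·0.7500 + 0.2·0.2500) ≈ 0.9070
After a geochemical assay='anomalous': P(ore) = 0.9·0.9070 / (0.9·0.9070 + 0.85·0.0930) ≈ 0.9117
After a geochemical assay='background': P(ore) = 0.1·0.9117 / (0.1·0.9117 + 0.15·0.0883) ≈ 0.8731
After a geochemical assay='anomalous': P(ore) = 0.9·0.8731 / (0.9·0.8731 + 0.85·0.1269) ≈ 0.8793

0.879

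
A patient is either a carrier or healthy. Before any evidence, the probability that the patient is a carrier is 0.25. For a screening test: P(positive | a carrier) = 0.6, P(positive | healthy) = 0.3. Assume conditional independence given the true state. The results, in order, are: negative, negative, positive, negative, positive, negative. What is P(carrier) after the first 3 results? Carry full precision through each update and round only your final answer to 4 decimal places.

Apply Bayes' rule sequentially, carrying P(carrier) forward.
After 'negative': P(carrier) = 0.4·0.2500 / (0.4·0.2500 + 0.7·0.7500) ≈ 0.1600
After 'negative': P(carrier) = 0.4·0.1600 / (0.4·0.1600 + 0.7·0.8400) ≈ 0.0982
After 'positive': P(carrier) = 0.6·0.0982 / (0.6·0.0982 + 0.3·0.9018) ≈ 0.1788

0.1788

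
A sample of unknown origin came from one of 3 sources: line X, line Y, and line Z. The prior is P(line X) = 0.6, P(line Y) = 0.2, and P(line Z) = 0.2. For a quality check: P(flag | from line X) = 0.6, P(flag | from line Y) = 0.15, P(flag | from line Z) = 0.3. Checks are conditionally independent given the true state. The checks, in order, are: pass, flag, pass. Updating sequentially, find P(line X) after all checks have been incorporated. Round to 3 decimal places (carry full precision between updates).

0.530

Apply Bayes' rule sequentially, carrying P(line X) forward.
After 'pass': normaliser = 0.4·0.6000 + 0.85·0.2000 + 0.7·0.2000; P(line X) ≈ 0.4364, P(line Y) ≈ 0.3091, P(line Z) ≈ 0.2545
After 'flag': normaliser = 0.6·0.4364 + 0.15·0.3091 + 0.3·0.2545; P(line X) ≈ 0.6809, P(line Y) ≈ 0.1206, P(line Z) ≈ 0.1986
After 'pass': normaliser = 0.4·0.6809 + 0.85·0.1206 + 0.7·0.1986; P(line X) ≈ 0.5300, P(line Y) ≈ 0.1994, P(line Z) ≈ 0.2705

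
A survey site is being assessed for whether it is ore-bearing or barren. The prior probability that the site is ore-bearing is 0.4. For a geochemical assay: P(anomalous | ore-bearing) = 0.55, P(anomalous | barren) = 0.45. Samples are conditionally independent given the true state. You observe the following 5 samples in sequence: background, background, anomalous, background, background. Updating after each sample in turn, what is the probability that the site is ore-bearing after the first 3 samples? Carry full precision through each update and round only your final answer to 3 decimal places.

After 'background': P(ore) = 0.45·0.4000 / (0.45·0.4000 + 0.55·0.6000) ≈ 0.3529
After 'background': P(ore) = 0.45·0.3529 / (0.45·0.3529 + 0.55·0.6471) ≈ 0.3086
After 'anomalous': P(ore) = 0.55·0.3086 / (0.55·0.3086 + 0.45·0.6914) ≈ 0.3529

0.353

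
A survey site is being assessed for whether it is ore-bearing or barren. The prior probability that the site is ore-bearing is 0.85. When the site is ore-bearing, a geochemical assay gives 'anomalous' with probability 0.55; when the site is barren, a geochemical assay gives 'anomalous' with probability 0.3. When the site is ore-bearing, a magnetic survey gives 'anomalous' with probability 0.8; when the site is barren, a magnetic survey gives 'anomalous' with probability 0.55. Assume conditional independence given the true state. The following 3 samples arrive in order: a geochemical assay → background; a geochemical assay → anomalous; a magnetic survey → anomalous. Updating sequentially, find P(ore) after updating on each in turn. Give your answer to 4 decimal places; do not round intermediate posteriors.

Each posterior becomes the prior for the next update.
After a geochemical assay='background': P(ore) = 0.45·0.8500 / (0.45·0.8500 + 0.7·0.1500) ≈ 0.7846
After a geochemical assay='anomalous': P(ore) = 0.55·0.7846 / (0.55·0.7846 + 0.3·0.2154) ≈ 0.8698
After a magnetic survey='anomalous': P(ore) = 0.8·0.8698 / (0.8·0.8698 + 0.55·0.1302) ≈ 0.9067

0.9067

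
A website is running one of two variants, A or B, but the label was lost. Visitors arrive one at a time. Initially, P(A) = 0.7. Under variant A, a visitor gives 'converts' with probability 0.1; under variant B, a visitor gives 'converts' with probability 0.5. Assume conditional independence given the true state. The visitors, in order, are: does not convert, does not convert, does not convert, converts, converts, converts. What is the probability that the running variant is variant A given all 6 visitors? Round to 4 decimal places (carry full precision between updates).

Apply Bayes' rule sequentially, carrying P(A) forward.
After 'does not convert': P(A) = 0.9·0.7000 / (0.9·0.7000 + 0.5·0.3000) ≈ 0.8077
After 'does not convert': P(A) = 0.9·0.8077 / (0.9·0.8077 + 0.5·0.1923) ≈ 0.8832
After 'does not convert': P(A) = 0.9·0.8832 / (0.9·0.8832 + 0.5·0.1168) ≈ 0.9315
After 'converts': P(A) = 0.1·0.9315 / (0.1·0.9315 + 0.5·0.0685) ≈ 0.7313
After 'converts': P(A) = 0.1·0.7313 / (0.1·0.7313 + 0.5·0.2687) ≈ 0.3525
After 'converts': P(A) = 0.1·0.3525 / (0.1·0.3525 + 0.5·0.6475) ≈ 0.0982

0.0982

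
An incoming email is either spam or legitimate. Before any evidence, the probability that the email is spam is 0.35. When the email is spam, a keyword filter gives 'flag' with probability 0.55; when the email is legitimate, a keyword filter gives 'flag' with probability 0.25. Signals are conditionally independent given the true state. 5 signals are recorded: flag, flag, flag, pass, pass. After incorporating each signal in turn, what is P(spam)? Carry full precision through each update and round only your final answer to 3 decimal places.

Apply Bayes' rule sequentially, carrying P(spam) forward.
After 'flag': P(spam) = 0.55·0.3500 / (0.55·0.3500 + 0.25·0.6500) ≈ 0.5423
After 'flag': P(spam) = 0.55·0.5423 / (0.55·0.5423 + 0.25·0.4577) ≈ 0.7227
After 'flag': P(spam) = 0.55·0.7227 / (0.55·0.7227 + 0.25·0.2773) ≈ 0.8515
After 'pass': P(spam) = 0.45·0.8515 / (0.45·0.8515 + 0.75·0.1485) ≈ 0.7748
After 'pass': P(spam) = 0.45·0.7748 / (0.45·0.7748 + 0.75·0.2252) ≈ 0.6736

0.674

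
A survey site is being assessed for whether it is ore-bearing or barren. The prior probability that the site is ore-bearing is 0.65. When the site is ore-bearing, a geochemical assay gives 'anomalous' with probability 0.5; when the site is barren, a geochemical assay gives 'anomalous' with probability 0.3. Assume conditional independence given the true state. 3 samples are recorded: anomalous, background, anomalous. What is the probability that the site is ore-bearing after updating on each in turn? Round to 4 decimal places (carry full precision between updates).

0.7865

After 'anomalous': P(ore) = 0.5·0.6500 / (0.5·0.6500 + 0.3·0.3500) ≈ 0.7558
After 'background': P(ore) = 0.5·0.7558 / (0.5·0.7558 + 0.7·0.2442) ≈ 0.6886
After 'anomalous': P(ore) = 0.5·0.6886 / (0.5·0.6886 + 0.3·0.3114) ≈ 0.7865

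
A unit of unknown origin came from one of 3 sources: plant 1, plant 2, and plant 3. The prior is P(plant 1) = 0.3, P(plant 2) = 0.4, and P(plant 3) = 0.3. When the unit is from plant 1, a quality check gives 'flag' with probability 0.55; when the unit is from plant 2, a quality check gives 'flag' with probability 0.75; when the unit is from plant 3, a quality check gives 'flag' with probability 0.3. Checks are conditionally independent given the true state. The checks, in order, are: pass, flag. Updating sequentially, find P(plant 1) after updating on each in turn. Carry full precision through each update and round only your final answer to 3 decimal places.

Each posterior becomes the prior for the next update.
After 'pass': normaliser = 0.45·0.3000 + 0.25·0.4000 + 0.7·0.3000; P(plant 1) ≈ 0.3034, P(plant 2) ≈ 0.2247, P(plant 3) ≈ 0.4719
After 'flag': normaliser = 0.55·0.3034 + 0.75·0.2247 + 0.3·0.4719; P(plant 1) ≈ 0.3498, P(plant 2) ≈ 0.3534, P(plant 3) ≈ 0.2968

0.350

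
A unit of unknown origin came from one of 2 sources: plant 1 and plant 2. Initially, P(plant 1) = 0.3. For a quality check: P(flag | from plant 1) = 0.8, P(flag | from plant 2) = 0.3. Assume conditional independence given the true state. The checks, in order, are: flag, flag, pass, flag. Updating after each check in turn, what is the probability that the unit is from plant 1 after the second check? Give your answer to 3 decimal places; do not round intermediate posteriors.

Apply Bayes' rule sequentially, carrying P(plant 1) forward.
After 'flag': P(plant 1) = 0.8·0.3000 / (0.8·0.3000 + 0.3·0.7000) ≈ 0.5333
After 'flag': P(plant 1) = 0.8·0.5333 / (0.8·0.5333 + 0.3·0.4667) ≈ 0.7529

0.753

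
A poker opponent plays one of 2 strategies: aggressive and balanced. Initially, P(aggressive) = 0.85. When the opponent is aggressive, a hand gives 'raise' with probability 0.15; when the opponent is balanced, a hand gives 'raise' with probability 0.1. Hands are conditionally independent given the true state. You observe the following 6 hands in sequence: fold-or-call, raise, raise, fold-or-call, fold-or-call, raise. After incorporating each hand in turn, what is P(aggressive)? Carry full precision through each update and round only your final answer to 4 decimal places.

0.9416

After 'fold-or-call': P(aggressive) = 0.85·0.8500 / (0.85·0.8500 + 0.9·0.1500) ≈ 0.8426
After 'raise': P(aggressive) = 0.15·0.8426 / (0.15·0.8426 + 0.1·0.1574) ≈ 0.8892
After 'raise': P(aggressive) = 0.15·0.8892 / (0.15·0.8892 + 0.1·0.1108) ≈ 0.9233
After 'fold-or-call': P(aggressive) = 0.85·0.9233 / (0.85·0.9233 + 0.9·0.0767) ≈ 0.9192
After 'fold-or-call': P(aggressive) = 0.85·0.9192 / (0.85·0.9192 + 0.9·0.0808) ≈ 0.9148
After 'raise': P(aggressive) = 0.15·0.9148 / (0.15·0.9148 + 0.1·0.0852) ≈ 0.9416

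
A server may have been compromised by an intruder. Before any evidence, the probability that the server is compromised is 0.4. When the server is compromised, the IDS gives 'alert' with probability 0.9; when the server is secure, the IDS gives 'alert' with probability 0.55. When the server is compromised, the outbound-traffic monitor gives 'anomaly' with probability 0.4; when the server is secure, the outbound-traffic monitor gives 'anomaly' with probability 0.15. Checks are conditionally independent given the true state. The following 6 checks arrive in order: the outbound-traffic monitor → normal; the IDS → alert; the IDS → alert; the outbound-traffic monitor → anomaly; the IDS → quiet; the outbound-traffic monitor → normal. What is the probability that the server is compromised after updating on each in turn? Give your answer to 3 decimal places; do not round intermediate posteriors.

0.345

After the outbound-traffic monitor='normal': P(compromised) = 0.6·0.4000 / (0.6·0.4000 + 0.85·0.6000) ≈ 0.3200
After the IDS='alert': P(compromised) = 0.9·0.3200 / (0.9·0.3200 + 0.55·0.6800) ≈ 0.4350
After the IDS='alert': P(compromised) = 0.9·0.4350 / (0.9·0.4350 + 0.55·0.5650) ≈ 0.5575
After the outbound-traffic monitor='anomaly': P(compromised) = 0.4·0.5575 / (0.4·0.5575 + 0.15·0.4425) ≈ 0.7707
After the IDS='quiet': P(compromised) = 0.1·0.7707 / (0.1·0.7707 + 0.45·0.2293) ≈ 0.4275
After the outbound-traffic monitor='normal': P(compromised) = 0.6·0.4275 / (0.6·0.4275 + 0.85·0.5725) ≈ 0.3452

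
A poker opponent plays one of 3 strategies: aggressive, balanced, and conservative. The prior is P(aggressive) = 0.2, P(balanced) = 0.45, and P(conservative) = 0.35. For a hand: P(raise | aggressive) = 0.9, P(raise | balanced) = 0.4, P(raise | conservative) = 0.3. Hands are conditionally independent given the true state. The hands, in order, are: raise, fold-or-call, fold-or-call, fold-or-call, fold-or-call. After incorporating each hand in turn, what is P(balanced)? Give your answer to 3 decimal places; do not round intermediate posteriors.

0.480

Each posterior becomes the prior for the next update.
After 'raise': normaliser = 0.9·0.2000 + 0.4·0.4500 + 0.3·0.3500; P(aggressive) ≈ 0.3871, P(balanced) ≈ 0.3871, P(conservative) ≈ 0.2258
After 'fold-or-call': normaliser = 0.1·0.3871 + 0.6·0.3871 + 0.7·0.2258; P(aggressive) ≈ 0.0902, P(balanced) ≈ 0.5414, P(conservative) ≈ 0.3684
After 'fold-or-call': normaliser = 0.1·0.0902 + 0.6·0.5414 + 0.7·0.3684; P(aggressive) ≈ 0.0152, P(balanced) ≈ 0.5489, P(conservative) ≈ 0.4358
After 'fold-or-call': normaliser = 0.1·0.0152 + 0.6·0.5489 + 0.7·0.4358; P(aggressive) ≈ 0.0024, P(balanced) ≈ 0.5179, P(conservative) ≈ 0.4797
After 'fold-or-call': normaliser = 0.1·0.0024 + 0.6·0.5179 + 0.7·0.4797; P(aggressive) ≈ 0.0004, P(balanced) ≈ 0.4804, P(conservative) ≈ 0.5192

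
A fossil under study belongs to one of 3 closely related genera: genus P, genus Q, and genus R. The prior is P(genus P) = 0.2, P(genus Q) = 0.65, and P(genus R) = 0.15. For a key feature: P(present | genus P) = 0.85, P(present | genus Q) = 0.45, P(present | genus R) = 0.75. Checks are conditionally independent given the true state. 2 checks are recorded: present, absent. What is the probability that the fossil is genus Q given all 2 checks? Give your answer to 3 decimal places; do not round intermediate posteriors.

0.750

After 'present': normaliser = 0.85·0.2000 + 0.45·0.6500 + 0.75·0.1500; P(genus P) ≈ 0.2957, P(genus Q) ≈ 0.5087, P(genus R) ≈ 0.1957
After 'absent': normaliser = 0.15·0.2957 + 0.55·0.5087 + 0.25·0.1957; P(genus P) ≈ 0.1189, P(genus Q) ≈ 0.7500, P(genus R) ≈ 0.1311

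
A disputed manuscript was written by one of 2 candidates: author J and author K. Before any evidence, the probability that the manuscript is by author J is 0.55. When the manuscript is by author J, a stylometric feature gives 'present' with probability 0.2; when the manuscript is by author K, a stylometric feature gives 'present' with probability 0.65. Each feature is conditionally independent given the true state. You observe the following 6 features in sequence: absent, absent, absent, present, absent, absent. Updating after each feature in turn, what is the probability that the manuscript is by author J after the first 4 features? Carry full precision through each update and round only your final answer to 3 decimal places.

0.818

After 'absent': P(author J) = 0.8·0.5500 / (0.8·0.5500 + 0.35·0.4500) ≈ 0.7364
After 'absent': P(author J) = 0.8·0.7364 / (0.8·0.7364 + 0.35·0.2636) ≈ 0.8646
After 'absent': P(author J) = 0.8·0.8646 / (0.8·0.8646 + 0.35·0.1354) ≈ 0.9359
After 'present': P(author J) = 0.2·0.9359 / (0.2·0.9359 + 0.65·0.0641) ≈ 0.8179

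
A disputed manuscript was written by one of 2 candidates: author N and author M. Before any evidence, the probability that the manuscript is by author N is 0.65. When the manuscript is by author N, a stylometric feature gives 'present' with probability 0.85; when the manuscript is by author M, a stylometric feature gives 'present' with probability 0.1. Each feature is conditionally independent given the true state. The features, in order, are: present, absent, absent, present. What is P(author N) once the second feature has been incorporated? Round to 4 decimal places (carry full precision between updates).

0.7246

After 'present': P(author N) = 0.85·0.6500 / (0.85·0.6500 + 0.1·0.3500) ≈ 0.9404
After 'absent': P(author N) = 0.15·0.9404 / (0.15·0.9404 + 0.9·0.0596) ≈ 0.7246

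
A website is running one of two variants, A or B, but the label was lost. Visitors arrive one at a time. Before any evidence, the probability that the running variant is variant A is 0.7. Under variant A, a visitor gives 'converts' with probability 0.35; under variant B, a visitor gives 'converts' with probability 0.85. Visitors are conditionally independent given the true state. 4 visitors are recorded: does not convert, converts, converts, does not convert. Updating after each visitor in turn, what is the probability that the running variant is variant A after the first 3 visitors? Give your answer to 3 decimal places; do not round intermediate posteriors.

After 'does not convert': P(A) = 0.65·0.7000 / (0.65·0.7000 + 0.15·0.3000) ≈ 0.9100
After 'converts': P(A) = 0.35·0.9100 / (0.35·0.9100 + 0.85·0.0900) ≈ 0.8063
After 'converts': P(A) = 0.35·0.8063 / (0.35·0.8063 + 0.85·0.1937) ≈ 0.6316

0.632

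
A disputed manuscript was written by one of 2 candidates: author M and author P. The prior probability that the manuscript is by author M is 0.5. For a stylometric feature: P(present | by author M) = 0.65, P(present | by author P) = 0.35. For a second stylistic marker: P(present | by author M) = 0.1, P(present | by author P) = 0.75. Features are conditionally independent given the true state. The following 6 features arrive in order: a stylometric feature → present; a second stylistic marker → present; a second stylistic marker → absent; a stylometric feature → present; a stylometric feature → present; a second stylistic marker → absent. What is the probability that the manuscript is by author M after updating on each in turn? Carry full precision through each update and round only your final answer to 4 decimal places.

0.9171

After a stylometric feature='present': P(author M) = 0.65·0.5000 / (0.65·0.5000 + 0.35·0.5000) ≈ 0.6500
After a second stylistic marker='present': P(author M) = 0.1·0.6500 / (0.1·0.6500 + 0.75·0.3500) ≈ 0.1985
After a second stylistic marker='absent': P(author M) = 0.9·0.1985 / (0.9·0.1985 + 0.25·0.8015) ≈ 0.4713
After a stylometric feature='present': P(author M) = 0.65·0.4713 / (0.65·0.4713 + 0.35·0.5287) ≈ 0.6234
After a stylometric feature='present': P(author M) = 0.65·0.6234 / (0.65·0.6234 + 0.35·0.3766) ≈ 0.7546
After a second stylistic marker='absent': P(author M) = 0.9·0.7546 / (0.9·0.7546 + 0.25·0.2454) ≈ 0.9171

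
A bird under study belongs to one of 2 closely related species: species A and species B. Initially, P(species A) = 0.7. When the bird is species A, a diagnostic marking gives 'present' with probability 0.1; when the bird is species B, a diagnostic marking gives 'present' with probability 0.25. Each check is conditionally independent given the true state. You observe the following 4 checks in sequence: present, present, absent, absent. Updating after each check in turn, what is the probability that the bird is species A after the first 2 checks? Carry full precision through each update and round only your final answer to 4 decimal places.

Apply Bayes' rule sequentially, carrying P(species A) forward.
After 'present': P(species A) = 0.1·0.7000 / (0.1·0.7000 + 0.25·0.3000) ≈ 0.4828
After 'present': P(species A) = 0.1·0.4828 / (0.1·0.4828 + 0.25·0.5172) ≈ 0.2718

0.2718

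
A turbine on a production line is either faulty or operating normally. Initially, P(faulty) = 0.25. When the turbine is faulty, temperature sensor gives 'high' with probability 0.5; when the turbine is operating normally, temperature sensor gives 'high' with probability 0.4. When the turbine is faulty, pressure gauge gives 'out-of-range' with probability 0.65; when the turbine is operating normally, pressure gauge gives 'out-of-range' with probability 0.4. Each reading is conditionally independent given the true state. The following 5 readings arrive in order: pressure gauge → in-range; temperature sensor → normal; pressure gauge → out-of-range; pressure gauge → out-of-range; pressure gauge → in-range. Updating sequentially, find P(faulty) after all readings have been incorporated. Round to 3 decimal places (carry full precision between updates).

0.200

After pressure gauge='in-range': P(faulty) = 0.35·0.2500 / (0.35·0.2500 + 0.6·0.7500) ≈ 0.1628
After temperature sensor='normal': P(faulty) = 0.5·0.1628 / (0.5·0.1628 + 0.6·0.8372) ≈ 0.1394
After pressure gauge='out-of-range': P(faulty) = 0.65·0.1394 / (0.65·0.1394 + 0.4·0.8606) ≈ 0.2084
After pressure gauge='out-of-range': P(faulty) = 0.65·0.2084 / (0.65·0.2084 + 0.4·0.7916) ≈ 0.2997
After pressure gauge='in-range': P(faulty) = 0.35·0.2997 / (0.35·0.2997 + 0.6·0.7003) ≈ 0.1997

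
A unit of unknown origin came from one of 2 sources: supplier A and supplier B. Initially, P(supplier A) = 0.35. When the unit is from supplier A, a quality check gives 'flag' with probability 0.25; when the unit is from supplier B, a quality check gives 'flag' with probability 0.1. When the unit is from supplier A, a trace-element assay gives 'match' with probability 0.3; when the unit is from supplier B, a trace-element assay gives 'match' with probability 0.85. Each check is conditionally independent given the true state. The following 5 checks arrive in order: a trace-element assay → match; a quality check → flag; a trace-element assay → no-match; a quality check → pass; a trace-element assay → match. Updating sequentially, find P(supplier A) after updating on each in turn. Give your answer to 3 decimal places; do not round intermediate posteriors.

0.395

After a trace-element assay='match': P(supplier A) = 0.3·0.3500 / (0.3·0.3500 + 0.85·0.6500) ≈ 0.1597
After a quality check='flag': P(supplier A) = 0.25·0.1597 / (0.25·0.1597 + 0.1·0.8403) ≈ 0.3221
After a trace-element assay='no-match': P(supplier A) = 0.7·0.3221 / (0.7·0.3221 + 0.15·0.6779) ≈ 0.6892
After a quality check='pass': P(supplier A) = 0.75·0.6892 / (0.75·0.6892 + 0.9·0.3108) ≈ 0.6488
After a trace-element assay='match': P(supplier A) = 0.3·0.6488 / (0.3·0.6488 + 0.85·0.3512) ≈ 0.3947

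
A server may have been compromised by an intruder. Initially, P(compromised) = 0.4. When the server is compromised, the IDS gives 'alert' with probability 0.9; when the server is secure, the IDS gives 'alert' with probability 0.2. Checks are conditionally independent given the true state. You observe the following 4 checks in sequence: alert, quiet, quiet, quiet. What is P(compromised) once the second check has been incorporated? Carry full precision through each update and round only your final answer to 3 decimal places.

0.273

After 'alert': P(compromised) = 0.9·0.4000 / (0.9·0.4000 + 0.2·0.6000) ≈ 0.7500
After 'quiet': P(compromised) = 0.1·0.7500 / (0.1·0.7500 + 0.8·0.2500) ≈ 0.2727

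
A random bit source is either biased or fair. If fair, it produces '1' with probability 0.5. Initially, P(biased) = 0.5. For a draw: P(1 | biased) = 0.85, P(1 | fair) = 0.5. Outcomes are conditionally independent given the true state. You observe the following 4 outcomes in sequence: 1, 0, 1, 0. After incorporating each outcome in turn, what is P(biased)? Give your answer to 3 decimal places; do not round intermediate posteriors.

0.206

After '1': P(biased) = 0.85·0.5000 / (0.85·0.5000 + 0.5·0.5000) ≈ 0.6296
After '0': P(biased) = 0.15·0.6296 / (0.15·0.6296 + 0.5·0.3704) ≈ 0.3377
After '1': P(biased) = 0.85·0.3377 / (0.85·0.3377 + 0.5·0.6623) ≈ 0.4644
After '0': P(biased) = 0.15·0.4644 / (0.15·0.4644 + 0.5·0.5356) ≈ 0.2064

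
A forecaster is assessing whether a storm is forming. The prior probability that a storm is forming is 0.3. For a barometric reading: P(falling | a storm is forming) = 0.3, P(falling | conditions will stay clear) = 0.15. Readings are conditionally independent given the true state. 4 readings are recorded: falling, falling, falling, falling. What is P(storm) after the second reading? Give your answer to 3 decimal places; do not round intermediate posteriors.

Apply Bayes' rule sequentially, carrying P(storm) forward.
After 'falling': P(storm) = 0.3·0.3000 / (0.3·0.3000 + 0.15·0.7000) ≈ 0.4615
After 'falling': P(storm) = 0.3·0.4615 / (0.3·0.4615 + 0.15·0.5385) ≈ 0.6316

0.632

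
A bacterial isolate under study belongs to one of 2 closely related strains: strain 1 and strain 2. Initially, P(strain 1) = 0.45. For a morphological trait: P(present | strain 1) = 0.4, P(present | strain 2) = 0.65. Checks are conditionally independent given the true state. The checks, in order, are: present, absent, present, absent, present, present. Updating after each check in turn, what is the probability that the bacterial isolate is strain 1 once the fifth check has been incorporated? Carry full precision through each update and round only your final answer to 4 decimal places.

0.3591

Apply Bayes' rule sequentially, carrying P(strain 1) forward.
After 'present': P(strain 1) = 0.4·0.4500 / (0.4·0.4500 + 0.65·0.5500) ≈ 0.3349
After 'absent': P(strain 1) = 0.6·0.3349 / (0.6·0.3349 + 0.35·0.6651) ≈ 0.4633
After 'present': P(strain 1) = 0.4·0.4633 / (0.4·0.4633 + 0.65·0.5367) ≈ 0.3469
After 'absent': P(strain 1) = 0.6·0.3469 / (0.6·0.3469 + 0.35·0.6531) ≈ 0.4766
After 'present': P(strain 1) = 0.4·0.4766 / (0.4·0.4766 + 0.65·0.5234) ≈ 0.3591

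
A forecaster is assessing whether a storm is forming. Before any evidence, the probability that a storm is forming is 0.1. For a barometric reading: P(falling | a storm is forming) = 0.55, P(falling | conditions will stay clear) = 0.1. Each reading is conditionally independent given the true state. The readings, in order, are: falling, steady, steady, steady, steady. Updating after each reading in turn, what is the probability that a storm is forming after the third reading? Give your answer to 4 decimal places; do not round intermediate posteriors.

Apply Bayes' rule sequentially, carrying P(storm) forward.
After 'falling': P(storm) = 0.55·0.1000 / (0.55·0.1000 + 0.1·0.9000) ≈ 0.3793
After 'steady': P(storm) = 0.45·0.3793 / (0.45·0.3793 + 0.9·0.6207) ≈ 0.2340
After 'steady': P(storm) = 0.45·0.2340 / (0.45·0.2340 + 0.9·0.7660) ≈ 0.1325

0.1325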